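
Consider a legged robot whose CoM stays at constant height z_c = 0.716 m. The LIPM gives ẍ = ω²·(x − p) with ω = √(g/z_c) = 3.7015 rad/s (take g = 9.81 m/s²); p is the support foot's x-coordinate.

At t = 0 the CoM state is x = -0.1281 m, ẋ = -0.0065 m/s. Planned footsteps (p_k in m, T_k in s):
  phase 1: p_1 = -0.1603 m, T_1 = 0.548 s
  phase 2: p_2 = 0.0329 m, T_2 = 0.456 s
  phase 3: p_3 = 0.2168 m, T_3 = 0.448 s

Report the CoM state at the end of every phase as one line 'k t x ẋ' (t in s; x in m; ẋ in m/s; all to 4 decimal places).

phase 1: p=-0.1603, T=0.548, ωT=2.028422, cosh=3.866812, sinh=3.735269; start (x,ẋ)=(-0.128100, -0.006500) → end (x,ẋ)=(-0.042348, 0.420066)
phase 2: p=0.0329, T=0.456, ωT=1.687884, cosh=2.796468, sinh=2.611557; start (x,ẋ)=(-0.042348, 0.420066) → end (x,ẋ)=(0.118845, 0.447303)
phase 3: p=0.2168, T=0.448, ωT=1.658272, cosh=2.720349, sinh=2.529881; start (x,ẋ)=(0.118845, 0.447303) → end (x,ẋ)=(0.256049, 0.299536)

1 0.5480 -0.0423 0.4201
2 1.0040 0.1188 0.4473
3 1.4520 0.2560 0.2995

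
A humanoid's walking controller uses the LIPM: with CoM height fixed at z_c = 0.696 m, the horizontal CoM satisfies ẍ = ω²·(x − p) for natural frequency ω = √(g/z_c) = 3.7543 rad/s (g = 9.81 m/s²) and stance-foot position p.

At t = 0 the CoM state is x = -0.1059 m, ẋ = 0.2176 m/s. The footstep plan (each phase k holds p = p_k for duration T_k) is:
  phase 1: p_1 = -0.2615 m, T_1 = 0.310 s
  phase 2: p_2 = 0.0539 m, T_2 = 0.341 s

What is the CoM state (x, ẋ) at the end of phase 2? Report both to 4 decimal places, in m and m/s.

x = 0.6771, ẋ = 2.6368

phase 1: p=-0.2615, T=0.310, ωT=1.163833, cosh=1.757235, sinh=1.444948; start (x,ẋ)=(-0.105900, 0.217600) → end (x,ẋ)=(0.095675, 1.226469)
phase 2: p=0.0539, T=0.341, ωT=1.280216, cosh=1.937697, sinh=1.659720; start (x,ẋ)=(0.095675, 1.226469) → end (x,ẋ)=(0.677052, 2.636831)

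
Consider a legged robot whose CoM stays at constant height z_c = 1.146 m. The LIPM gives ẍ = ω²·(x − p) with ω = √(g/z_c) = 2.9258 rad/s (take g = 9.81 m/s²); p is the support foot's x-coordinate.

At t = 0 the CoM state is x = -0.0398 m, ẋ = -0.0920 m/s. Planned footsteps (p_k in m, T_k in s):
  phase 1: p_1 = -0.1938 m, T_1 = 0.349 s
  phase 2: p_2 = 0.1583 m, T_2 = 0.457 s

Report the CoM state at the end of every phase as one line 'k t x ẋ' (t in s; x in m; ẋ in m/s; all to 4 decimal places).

phase 1: p=-0.1938, T=0.349, ωT=1.021104, cosh=1.568228, sinh=1.208031; start (x,ẋ)=(-0.039800, -0.092000) → end (x,ẋ)=(0.009721, 0.400029)
phase 2: p=0.1583, T=0.457, ωT=1.337091, cosh=2.035279, sinh=1.772670; start (x,ẋ)=(0.009721, 0.400029) → end (x,ẋ)=(0.098269, 0.043571)

1 0.3490 0.0097 0.4000
2 0.8060 0.0983 0.0436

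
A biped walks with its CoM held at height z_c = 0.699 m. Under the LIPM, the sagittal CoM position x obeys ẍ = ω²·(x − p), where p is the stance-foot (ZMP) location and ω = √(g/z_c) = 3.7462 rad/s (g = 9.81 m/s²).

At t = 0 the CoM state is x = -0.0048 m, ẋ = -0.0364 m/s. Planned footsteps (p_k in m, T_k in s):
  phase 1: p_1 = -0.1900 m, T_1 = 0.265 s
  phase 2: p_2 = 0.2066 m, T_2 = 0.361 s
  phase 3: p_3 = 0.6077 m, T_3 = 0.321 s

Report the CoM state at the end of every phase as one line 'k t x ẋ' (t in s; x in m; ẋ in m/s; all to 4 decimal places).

1 0.2650 0.0829 0.7517
2 0.6260 0.3135 0.7146
3 0.9470 0.3626 -0.3724

phase 1: p=-0.1900, T=0.265, ωT=0.992743, cosh=1.534593, sinh=1.164034; start (x,ẋ)=(-0.004800, -0.036400) → end (x,ẋ)=(0.082896, 0.751743)
phase 2: p=0.2066, T=0.361, ωT=1.352378, cosh=2.062617, sinh=1.803993; start (x,ẋ)=(0.082896, 0.751743) → end (x,ẋ)=(0.313450, 0.714554)
phase 3: p=0.6077, T=0.321, ωT=1.202530, cosh=1.814481, sinh=1.514048; start (x,ẋ)=(0.313450, 0.714554) → end (x,ẋ)=(0.362581, -0.372417)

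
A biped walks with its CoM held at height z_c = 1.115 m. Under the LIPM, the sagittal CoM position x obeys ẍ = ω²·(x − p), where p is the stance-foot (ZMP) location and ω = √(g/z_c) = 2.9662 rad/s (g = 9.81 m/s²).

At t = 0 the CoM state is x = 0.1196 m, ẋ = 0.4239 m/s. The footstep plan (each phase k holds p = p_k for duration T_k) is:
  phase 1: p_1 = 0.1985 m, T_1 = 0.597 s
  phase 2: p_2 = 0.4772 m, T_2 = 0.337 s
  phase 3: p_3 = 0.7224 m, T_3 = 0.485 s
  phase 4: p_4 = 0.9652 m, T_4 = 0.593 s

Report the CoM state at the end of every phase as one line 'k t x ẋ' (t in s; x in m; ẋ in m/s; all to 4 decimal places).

1 0.5970 0.3677 0.6138
2 0.9340 0.5513 0.5652
3 1.4190 0.7205 0.2489
4 2.0120 0.4702 -1.3004

phase 1: p=0.1985, T=0.597, ωT=1.770821, cosh=3.022935, sinh=2.852742; start (x,ẋ)=(0.119600, 0.423900) → end (x,ẋ)=(0.367676, 0.613786)
phase 2: p=0.4772, T=0.337, ωT=0.999609, cosh=1.542622, sinh=1.174599; start (x,ẋ)=(0.367676, 0.613786) → end (x,ẋ)=(0.551302, 0.565248)
phase 3: p=0.7224, T=0.485, ωT=1.438607, cosh=2.226039, sinh=1.988781; start (x,ẋ)=(0.551302, 0.565248) → end (x,ẋ)=(0.720517, 0.248936)
phase 4: p=0.9652, T=0.593, ωT=1.758957, cosh=2.989300, sinh=2.817076; start (x,ẋ)=(0.720517, 0.248936) → end (x,ẋ)=(0.470190, -1.300428)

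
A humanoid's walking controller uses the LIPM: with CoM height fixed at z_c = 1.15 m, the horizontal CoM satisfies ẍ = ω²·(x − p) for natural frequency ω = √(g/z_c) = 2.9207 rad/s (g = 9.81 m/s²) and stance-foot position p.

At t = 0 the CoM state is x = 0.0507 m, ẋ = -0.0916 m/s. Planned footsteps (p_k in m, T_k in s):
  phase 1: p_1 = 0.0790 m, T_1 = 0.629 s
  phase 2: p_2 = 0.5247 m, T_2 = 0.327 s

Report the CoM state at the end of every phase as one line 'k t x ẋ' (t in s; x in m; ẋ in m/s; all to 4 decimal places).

1 0.6290 -0.1080 -0.5477
2 0.9560 -0.6269 -2.8630

phase 1: p=0.0790, T=0.629, ωT=1.837120, cosh=3.218854, sinh=3.059578; start (x,ẋ)=(0.050700, -0.091600) → end (x,ẋ)=(-0.108049, -0.547739)
phase 2: p=0.5247, T=0.327, ωT=0.955069, cosh=1.491818, sinh=1.107032; start (x,ẋ)=(-0.108049, -0.547739) → end (x,ẋ)=(-0.626856, -2.863000)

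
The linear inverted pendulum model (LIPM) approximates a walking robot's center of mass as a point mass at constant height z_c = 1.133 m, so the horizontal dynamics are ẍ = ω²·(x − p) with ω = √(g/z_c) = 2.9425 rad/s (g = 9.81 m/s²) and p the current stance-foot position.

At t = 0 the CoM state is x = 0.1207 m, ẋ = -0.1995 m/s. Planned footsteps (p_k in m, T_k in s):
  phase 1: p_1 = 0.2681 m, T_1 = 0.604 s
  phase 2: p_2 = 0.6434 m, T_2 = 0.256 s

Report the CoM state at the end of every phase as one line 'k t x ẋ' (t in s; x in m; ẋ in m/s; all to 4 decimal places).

phase 1: p=0.2681, T=0.604, ωT=1.777270, cosh=3.041395, sinh=2.872295; start (x,ẋ)=(0.120700, -0.199500) → end (x,ẋ)=(-0.374942, -1.852543)
phase 2: p=0.6434, T=0.256, ωT=0.753280, cosh=1.297387, sinh=0.826568; start (x,ẋ)=(-0.374942, -1.852543) → end (x,ẋ)=(-1.198175, -4.880252)

1 0.6040 -0.3749 -1.8525
2 0.8600 -1.1982 -4.8803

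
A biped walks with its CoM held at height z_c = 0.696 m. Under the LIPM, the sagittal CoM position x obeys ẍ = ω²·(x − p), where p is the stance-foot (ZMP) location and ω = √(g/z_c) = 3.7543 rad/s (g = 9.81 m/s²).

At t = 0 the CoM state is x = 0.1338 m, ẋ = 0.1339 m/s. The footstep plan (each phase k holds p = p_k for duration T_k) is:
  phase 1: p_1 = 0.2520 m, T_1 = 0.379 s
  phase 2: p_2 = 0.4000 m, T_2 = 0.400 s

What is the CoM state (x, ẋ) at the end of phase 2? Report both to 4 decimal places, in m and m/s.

x = -0.7215, ẋ = -4.0557

phase 1: p=0.2520, T=0.379, ωT=1.422880, cosh=2.195035, sinh=1.954016; start (x,ẋ)=(0.133800, 0.133900) → end (x,ẋ)=(0.062238, -0.573196)
phase 2: p=0.4000, T=0.400, ωT=1.501720, cosh=2.356075, sinh=2.133329; start (x,ẋ)=(0.062238, -0.573196) → end (x,ẋ)=(-0.721502, -4.055678)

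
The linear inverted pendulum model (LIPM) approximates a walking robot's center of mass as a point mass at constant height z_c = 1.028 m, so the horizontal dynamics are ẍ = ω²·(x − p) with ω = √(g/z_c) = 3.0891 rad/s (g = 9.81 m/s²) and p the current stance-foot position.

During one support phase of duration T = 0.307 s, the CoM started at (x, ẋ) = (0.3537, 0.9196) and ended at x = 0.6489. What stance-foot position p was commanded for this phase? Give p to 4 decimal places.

ωT = 3.0891·0.307 = 0.948354; cosh(ωT) = 1.484417, sinh(ωT) = 1.097039
x(T) = p + (x₀−p)·cosh(ωT) + (ẋ₀/ω)·sinh(ωT) ⇒ p·(1 − cosh) = x(T) − x₀·cosh − (ẋ₀/ω)·sinh
numerator   = 0.6489 − (0.3537)·1.484417 − (0.9196/3.0891)·1.097039 = -0.202718
denominator = 1 − 1.484417 = -0.484417
p = -0.202718 / -0.484417 = 0.4185

p = 0.4185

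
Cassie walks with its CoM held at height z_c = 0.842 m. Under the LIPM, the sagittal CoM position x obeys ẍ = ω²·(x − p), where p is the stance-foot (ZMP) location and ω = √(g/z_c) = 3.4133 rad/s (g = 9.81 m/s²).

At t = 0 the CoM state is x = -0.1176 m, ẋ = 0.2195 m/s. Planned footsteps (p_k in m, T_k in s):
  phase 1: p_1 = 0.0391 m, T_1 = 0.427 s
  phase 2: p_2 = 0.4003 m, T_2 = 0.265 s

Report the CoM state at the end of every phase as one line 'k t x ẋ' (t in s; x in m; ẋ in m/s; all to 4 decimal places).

phase 1: p=0.0391, T=0.427, ωT=1.457479, cosh=2.263970, sinh=2.031148; start (x,ẋ)=(-0.117600, 0.219500) → end (x,ẋ)=(-0.185047, -0.589447)
phase 2: p=0.4003, T=0.265, ωT=0.904525, cosh=1.437746, sinh=1.033011; start (x,ẋ)=(-0.185047, -0.589447) → end (x,ẋ)=(-0.619671, -2.911393)

1 0.4270 -0.1850 -0.5894
2 0.6920 -0.6197 -2.9114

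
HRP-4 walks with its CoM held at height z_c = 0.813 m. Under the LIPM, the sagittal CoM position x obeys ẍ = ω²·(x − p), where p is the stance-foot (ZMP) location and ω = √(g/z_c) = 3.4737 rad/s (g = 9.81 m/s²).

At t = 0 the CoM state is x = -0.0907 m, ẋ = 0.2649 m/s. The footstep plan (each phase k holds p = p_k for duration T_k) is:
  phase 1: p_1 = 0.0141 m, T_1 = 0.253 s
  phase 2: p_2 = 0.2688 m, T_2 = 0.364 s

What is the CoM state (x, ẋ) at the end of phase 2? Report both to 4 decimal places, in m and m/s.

x = -0.3504, ẋ = -1.8274

phase 1: p=0.0141, T=0.253, ωT=0.878846, cosh=1.411691, sinh=0.996429; start (x,ẋ)=(-0.090700, 0.264900) → end (x,ẋ)=(-0.057859, 0.011213)
phase 2: p=0.2688, T=0.364, ωT=1.264427, cosh=1.911732, sinh=1.629331; start (x,ẋ)=(-0.057859, 0.011213) → end (x,ẋ)=(-0.350424, -1.827389)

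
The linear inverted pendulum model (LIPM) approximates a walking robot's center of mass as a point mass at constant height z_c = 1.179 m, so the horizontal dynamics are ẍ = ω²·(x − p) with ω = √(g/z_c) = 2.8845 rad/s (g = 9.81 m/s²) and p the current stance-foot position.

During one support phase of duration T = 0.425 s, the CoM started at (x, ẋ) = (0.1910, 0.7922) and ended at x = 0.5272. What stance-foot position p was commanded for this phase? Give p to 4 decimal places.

p = 0.2985

ωT = 2.8845·0.425 = 1.225912; cosh(ωT) = 1.850382, sinh(ωT) = 1.556892
x(T) = p + (x₀−p)·cosh(ωT) + (ẋ₀/ω)·sinh(ωT) ⇒ p·(1 − cosh) = x(T) − x₀·cosh − (ẋ₀/ω)·sinh
numerator   = 0.5272 − (0.1910)·1.850382 − (0.7922/2.8845)·1.556892 = -0.253808
denominator = 1 − 1.850382 = -0.850382
p = -0.253808 / -0.850382 = 0.2985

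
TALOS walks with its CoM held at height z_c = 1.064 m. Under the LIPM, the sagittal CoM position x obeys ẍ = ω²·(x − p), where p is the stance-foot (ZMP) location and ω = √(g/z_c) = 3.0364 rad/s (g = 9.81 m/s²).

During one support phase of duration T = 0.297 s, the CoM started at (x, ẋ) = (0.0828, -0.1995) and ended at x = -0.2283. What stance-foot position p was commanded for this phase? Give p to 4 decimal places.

ωT = 3.0364·0.297 = 0.901811; cosh(ωT) = 1.434948, sinh(ωT) = 1.029113
x(T) = p + (x₀−p)·cosh(ωT) + (ẋ₀/ω)·sinh(ωT) ⇒ p·(1 − cosh) = x(T) − x₀·cosh − (ẋ₀/ω)·sinh
numerator   = -0.2283 − (0.0828)·1.434948 − (-0.1995/3.0364)·1.029113 = -0.279498
denominator = 1 − 1.434948 = -0.434948
p = -0.279498 / -0.434948 = 0.6426

p = 0.6426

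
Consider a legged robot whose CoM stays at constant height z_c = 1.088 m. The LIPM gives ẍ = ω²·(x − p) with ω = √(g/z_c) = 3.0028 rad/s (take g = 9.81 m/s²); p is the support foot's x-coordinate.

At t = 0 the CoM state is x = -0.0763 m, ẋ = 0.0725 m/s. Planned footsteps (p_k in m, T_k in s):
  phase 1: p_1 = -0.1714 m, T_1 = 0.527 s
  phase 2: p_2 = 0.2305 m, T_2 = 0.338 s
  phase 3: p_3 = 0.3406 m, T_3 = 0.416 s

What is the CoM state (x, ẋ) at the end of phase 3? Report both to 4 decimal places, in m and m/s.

phase 1: p=-0.1714, T=0.527, ωT=1.582476, cosh=2.536228, sinh=2.330762; start (x,ẋ)=(-0.076300, 0.072500) → end (x,ẋ)=(0.126069, 0.849464)
phase 2: p=0.2305, T=0.338, ωT=1.014946, cosh=1.560819, sinh=1.198397; start (x,ẋ)=(0.126069, 0.849464) → end (x,ẋ)=(0.406518, 0.950060)
phase 3: p=0.3406, T=0.416, ωT=1.249165, cosh=1.887087, sinh=1.600342; start (x,ẋ)=(0.406518, 0.950060) → end (x,ẋ)=(0.971328, 2.109616)

x = 0.9713, ẋ = 2.1096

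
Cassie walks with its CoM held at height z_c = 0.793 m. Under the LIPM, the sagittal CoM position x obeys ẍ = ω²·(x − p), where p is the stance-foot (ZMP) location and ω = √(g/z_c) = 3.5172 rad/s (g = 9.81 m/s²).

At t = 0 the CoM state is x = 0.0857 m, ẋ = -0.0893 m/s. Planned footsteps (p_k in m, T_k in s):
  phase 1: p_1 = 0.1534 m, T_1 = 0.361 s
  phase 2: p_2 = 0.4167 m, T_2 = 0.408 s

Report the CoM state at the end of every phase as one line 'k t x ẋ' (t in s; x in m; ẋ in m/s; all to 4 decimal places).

1 0.3610 -0.0182 -0.5619
2 0.7690 -0.8648 -4.2769

phase 1: p=0.1534, T=0.361, ωT=1.269709, cosh=1.920365, sinh=1.639452; start (x,ẋ)=(0.085700, -0.089300) → end (x,ẋ)=(-0.018234, -0.561866)
phase 2: p=0.4167, T=0.408, ωT=1.435018, cosh=2.218915, sinh=1.980804; start (x,ẋ)=(-0.018234, -0.561866) → end (x,ẋ)=(-0.864810, -4.276864)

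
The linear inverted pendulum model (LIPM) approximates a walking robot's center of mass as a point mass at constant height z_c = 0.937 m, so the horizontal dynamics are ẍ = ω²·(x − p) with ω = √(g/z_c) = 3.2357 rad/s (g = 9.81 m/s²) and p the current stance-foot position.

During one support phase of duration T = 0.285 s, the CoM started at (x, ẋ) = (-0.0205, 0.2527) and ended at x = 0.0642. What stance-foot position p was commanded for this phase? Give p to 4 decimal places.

ωT = 3.2357·0.285 = 0.922174; cosh(ωT) = 1.456203, sinh(ωT) = 1.058550
x(T) = p + (x₀−p)·cosh(ωT) + (ẋ₀/ω)·sinh(ωT) ⇒ p·(1 − cosh) = x(T) − x₀·cosh − (ẋ₀/ω)·sinh
numerator   = 0.0642 − (-0.0205)·1.456203 − (0.2527/3.2357)·1.058550 = 0.011382
denominator = 1 − 1.456203 = -0.456203
p = 0.011382 / -0.456203 = -0.0249

p = -0.0249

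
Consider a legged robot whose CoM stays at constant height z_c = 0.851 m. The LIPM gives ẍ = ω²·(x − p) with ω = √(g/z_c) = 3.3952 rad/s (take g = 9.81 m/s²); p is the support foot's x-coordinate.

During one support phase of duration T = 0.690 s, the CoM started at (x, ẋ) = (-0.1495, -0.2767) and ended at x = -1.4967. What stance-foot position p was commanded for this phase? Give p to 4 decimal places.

p = 0.0685

ωT = 3.3952·0.690 = 2.342688; cosh(ωT) = 5.252624, sinh(ωT) = 5.156555
x(T) = p + (x₀−p)·cosh(ωT) + (ẋ₀/ω)·sinh(ωT) ⇒ p·(1 − cosh) = x(T) − x₀·cosh − (ẋ₀/ω)·sinh
numerator   = -1.4967 − (-0.1495)·5.252624 − (-0.2767/3.3952)·5.156555 = -0.291187
denominator = 1 − 5.252624 = -4.252624
p = -0.291187 / -4.252624 = 0.0685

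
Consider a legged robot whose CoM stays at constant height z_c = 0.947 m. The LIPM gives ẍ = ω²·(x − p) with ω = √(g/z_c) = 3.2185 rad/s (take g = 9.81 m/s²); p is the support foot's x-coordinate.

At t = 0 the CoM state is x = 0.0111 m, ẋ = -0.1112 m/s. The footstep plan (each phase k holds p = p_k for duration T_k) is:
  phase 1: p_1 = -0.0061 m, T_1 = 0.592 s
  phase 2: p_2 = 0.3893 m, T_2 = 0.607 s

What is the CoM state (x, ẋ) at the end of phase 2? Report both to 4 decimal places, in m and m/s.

phase 1: p=-0.0061, T=0.592, ωT=1.905352, cosh=3.435272, sinh=3.286502; start (x,ẋ)=(0.011100, -0.111200) → end (x,ẋ)=(-0.060563, -0.200067)
phase 2: p=0.3893, T=0.607, ωT=1.953630, cosh=3.598002, sinh=3.456243; start (x,ẋ)=(-0.060563, -0.200067) → end (x,ẋ)=(-1.444153, -5.724080)

x = -1.4442, ẋ = -5.7241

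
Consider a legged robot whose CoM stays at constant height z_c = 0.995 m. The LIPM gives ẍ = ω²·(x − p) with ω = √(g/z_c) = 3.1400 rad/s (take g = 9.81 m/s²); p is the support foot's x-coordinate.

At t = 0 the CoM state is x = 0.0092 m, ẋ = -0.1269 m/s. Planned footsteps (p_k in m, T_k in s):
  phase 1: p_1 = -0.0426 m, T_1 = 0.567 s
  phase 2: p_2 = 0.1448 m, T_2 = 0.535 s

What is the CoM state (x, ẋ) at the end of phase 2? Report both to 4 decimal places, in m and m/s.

x = -0.1927, ẋ = -0.9593

phase 1: p=-0.0426, T=0.567, ωT=1.780380, cosh=3.050342, sinh=2.881768; start (x,ẋ)=(0.009200, -0.126900) → end (x,ẋ)=(-0.001056, 0.081637)
phase 2: p=0.1448, T=0.535, ωT=1.679900, cosh=2.775706, sinh=2.589313; start (x,ẋ)=(-0.001056, 0.081637) → end (x,ẋ)=(-0.192734, -0.959275)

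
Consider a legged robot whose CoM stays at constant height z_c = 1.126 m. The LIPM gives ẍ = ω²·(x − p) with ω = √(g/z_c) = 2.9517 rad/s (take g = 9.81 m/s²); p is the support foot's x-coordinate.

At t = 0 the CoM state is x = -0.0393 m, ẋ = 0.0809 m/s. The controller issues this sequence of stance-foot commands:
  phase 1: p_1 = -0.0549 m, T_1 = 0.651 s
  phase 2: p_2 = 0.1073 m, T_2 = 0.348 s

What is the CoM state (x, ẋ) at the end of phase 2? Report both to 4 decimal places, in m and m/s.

phase 1: p=-0.0549, T=0.651, ωT=1.921557, cosh=3.488982, sinh=3.342603; start (x,ẋ)=(-0.039300, 0.080900) → end (x,ẋ)=(0.091142, 0.436174)
phase 2: p=0.1073, T=0.348, ωT=1.027192, cosh=1.575611, sinh=1.217600; start (x,ẋ)=(0.091142, 0.436174) → end (x,ẋ)=(0.261766, 0.629168)

x = 0.2618, ẋ = 0.6292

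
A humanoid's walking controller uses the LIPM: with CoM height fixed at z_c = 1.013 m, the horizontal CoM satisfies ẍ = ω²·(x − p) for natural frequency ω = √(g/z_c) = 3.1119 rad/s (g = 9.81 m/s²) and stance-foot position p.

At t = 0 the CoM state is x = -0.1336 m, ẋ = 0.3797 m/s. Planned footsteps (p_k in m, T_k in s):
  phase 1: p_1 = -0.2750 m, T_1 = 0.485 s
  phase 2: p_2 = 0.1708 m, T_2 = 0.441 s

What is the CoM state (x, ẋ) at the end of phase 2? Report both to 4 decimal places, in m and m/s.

x = 1.5857, ẋ = 4.7512

phase 1: p=-0.2750, T=0.485, ωT=1.509271, cosh=2.372253, sinh=2.151182; start (x,ẋ)=(-0.133600, 0.379700) → end (x,ẋ)=(0.322914, 1.847313)
phase 2: p=0.1708, T=0.441, ωT=1.372348, cosh=2.099056, sinh=1.845545; start (x,ẋ)=(0.322914, 1.847313) → end (x,ẋ)=(1.585664, 4.751228)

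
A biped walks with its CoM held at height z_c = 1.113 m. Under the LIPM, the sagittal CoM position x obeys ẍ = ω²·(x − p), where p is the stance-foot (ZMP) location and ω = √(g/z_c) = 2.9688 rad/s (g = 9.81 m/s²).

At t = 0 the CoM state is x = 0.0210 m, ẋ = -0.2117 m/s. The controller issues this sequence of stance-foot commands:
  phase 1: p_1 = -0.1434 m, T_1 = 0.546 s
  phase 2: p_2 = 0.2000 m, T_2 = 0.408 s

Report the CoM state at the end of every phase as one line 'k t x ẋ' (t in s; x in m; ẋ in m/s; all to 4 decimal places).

1 0.5460 0.1153 0.6298
2 0.9540 0.3698 0.7665

phase 1: p=-0.1434, T=0.546, ωT=1.620965, cosh=2.627838, sinh=2.430130; start (x,ẋ)=(0.021000, -0.211700) → end (x,ẋ)=(0.115328, 0.629762)
phase 2: p=0.2000, T=0.408, ωT=1.211270, cosh=1.827783, sinh=1.529964; start (x,ẋ)=(0.115328, 0.629762) → end (x,ẋ)=(0.369785, 0.766476)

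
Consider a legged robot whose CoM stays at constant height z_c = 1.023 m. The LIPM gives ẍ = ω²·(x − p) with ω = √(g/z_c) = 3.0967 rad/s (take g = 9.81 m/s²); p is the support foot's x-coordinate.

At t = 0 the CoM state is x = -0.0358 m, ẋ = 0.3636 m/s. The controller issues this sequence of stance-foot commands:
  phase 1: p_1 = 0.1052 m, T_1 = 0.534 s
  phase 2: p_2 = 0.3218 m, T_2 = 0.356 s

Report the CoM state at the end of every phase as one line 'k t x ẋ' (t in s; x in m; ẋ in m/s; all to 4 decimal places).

phase 1: p=0.1052, T=0.534, ωT=1.653638, cosh=2.708654, sinh=2.517302; start (x,ẋ)=(-0.035800, 0.363600) → end (x,ẋ)=(0.018850, -0.114275)
phase 2: p=0.3218, T=0.356, ωT=1.102425, cosh=1.671763, sinh=1.339698; start (x,ẋ)=(0.018850, -0.114275) → end (x,ẋ)=(-0.234099, -1.447873)

1 0.5340 0.0188 -0.1143
2 0.8900 -0.2341 -1.4479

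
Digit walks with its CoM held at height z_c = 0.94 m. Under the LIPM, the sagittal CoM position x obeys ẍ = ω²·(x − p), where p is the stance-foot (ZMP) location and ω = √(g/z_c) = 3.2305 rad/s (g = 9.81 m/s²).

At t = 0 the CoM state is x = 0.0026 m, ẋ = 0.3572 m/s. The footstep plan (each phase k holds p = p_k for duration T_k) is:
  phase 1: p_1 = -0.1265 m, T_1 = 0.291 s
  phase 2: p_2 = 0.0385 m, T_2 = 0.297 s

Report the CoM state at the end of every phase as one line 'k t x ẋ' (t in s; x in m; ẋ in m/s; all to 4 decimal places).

1 0.2910 0.1839 0.9794
2 0.5880 0.5938 1.9890

phase 1: p=-0.1265, T=0.291, ωT=0.940075, cosh=1.475387, sinh=1.084788; start (x,ẋ)=(0.002600, 0.357200) → end (x,ẋ)=(0.183919, 0.979427)
phase 2: p=0.0385, T=0.297, ωT=0.959458, cosh=1.496691, sinh=1.113591; start (x,ẋ)=(0.183919, 0.979427) → end (x,ẋ)=(0.593767, 1.989037)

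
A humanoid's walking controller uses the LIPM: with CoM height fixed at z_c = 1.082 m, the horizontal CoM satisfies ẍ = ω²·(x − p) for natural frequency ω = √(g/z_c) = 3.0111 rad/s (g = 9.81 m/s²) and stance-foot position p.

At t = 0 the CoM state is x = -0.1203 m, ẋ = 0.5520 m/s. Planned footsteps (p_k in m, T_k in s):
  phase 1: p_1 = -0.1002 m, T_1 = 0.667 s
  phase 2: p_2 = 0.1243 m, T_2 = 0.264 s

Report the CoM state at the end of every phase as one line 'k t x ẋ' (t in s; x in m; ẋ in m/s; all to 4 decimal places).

phase 1: p=-0.1002, T=0.667, ωT=2.008404, cosh=3.792808, sinh=3.658605; start (x,ẋ)=(-0.120300, 0.552000) → end (x,ẋ)=(0.494266, 1.872200)
phase 2: p=0.1243, T=0.264, ωT=0.794930, cosh=1.332950, sinh=0.881337; start (x,ẋ)=(0.494266, 1.872200) → end (x,ẋ)=(1.165432, 3.477363)

1 0.6670 0.4943 1.8722
2 0.9310 1.1654 3.4774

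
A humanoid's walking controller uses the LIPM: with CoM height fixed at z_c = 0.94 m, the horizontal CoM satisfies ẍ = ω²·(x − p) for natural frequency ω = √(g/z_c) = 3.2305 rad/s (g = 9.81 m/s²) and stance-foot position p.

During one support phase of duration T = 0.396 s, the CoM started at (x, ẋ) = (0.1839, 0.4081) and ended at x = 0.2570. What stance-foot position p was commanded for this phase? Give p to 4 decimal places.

ωT = 3.2305·0.396 = 1.279278; cosh(ωT) = 1.936141, sinh(ωT) = 1.657903
x(T) = p + (x₀−p)·cosh(ωT) + (ẋ₀/ω)·sinh(ωT) ⇒ p·(1 − cosh) = x(T) − x₀·cosh − (ẋ₀/ω)·sinh
numerator   = 0.2570 − (0.1839)·1.936141 − (0.4081/3.2305)·1.657903 = -0.308495
denominator = 1 − 1.936141 = -0.936141
p = -0.308495 / -0.936141 = 0.3295

p = 0.3295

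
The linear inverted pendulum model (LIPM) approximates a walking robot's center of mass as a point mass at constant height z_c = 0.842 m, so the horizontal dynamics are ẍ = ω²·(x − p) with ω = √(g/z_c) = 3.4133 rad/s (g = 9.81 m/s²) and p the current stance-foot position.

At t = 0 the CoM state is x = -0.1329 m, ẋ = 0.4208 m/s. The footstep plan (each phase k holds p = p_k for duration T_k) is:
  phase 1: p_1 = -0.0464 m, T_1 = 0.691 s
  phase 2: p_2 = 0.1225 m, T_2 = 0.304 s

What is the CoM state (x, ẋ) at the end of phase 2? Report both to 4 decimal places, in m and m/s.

x = 0.3997, ẋ = 1.1744

phase 1: p=-0.0464, T=0.691, ωT=2.358590, cosh=5.335293, sinh=5.240739; start (x,ẋ)=(-0.132900, 0.420800) → end (x,ẋ)=(0.138188, 0.697761)
phase 2: p=0.1225, T=0.304, ωT=1.037643, cosh=1.588423, sinh=1.234134; start (x,ẋ)=(0.138188, 0.697761) → end (x,ẋ)=(0.399706, 1.174426)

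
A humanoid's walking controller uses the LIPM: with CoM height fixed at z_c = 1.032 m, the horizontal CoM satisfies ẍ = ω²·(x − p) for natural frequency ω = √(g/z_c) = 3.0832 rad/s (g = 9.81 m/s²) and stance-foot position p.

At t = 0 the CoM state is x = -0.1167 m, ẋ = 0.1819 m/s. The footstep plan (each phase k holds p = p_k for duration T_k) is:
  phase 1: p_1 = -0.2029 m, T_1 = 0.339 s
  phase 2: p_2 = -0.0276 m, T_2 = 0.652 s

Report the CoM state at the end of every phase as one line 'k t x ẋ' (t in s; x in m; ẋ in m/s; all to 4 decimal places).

1 0.3390 0.0084 0.6218
2 0.9910 0.8483 2.7690

phase 1: p=-0.2029, T=0.339, ωT=1.045205, cosh=1.597800, sinh=1.246181; start (x,ẋ)=(-0.116700, 0.181900) → end (x,ẋ)=(0.008351, 0.621840)
phase 2: p=-0.0276, T=0.652, ωT=2.010246, cosh=3.799556, sinh=3.665600; start (x,ẋ)=(0.008351, 0.621840) → end (x,ẋ)=(0.848302, 2.769030)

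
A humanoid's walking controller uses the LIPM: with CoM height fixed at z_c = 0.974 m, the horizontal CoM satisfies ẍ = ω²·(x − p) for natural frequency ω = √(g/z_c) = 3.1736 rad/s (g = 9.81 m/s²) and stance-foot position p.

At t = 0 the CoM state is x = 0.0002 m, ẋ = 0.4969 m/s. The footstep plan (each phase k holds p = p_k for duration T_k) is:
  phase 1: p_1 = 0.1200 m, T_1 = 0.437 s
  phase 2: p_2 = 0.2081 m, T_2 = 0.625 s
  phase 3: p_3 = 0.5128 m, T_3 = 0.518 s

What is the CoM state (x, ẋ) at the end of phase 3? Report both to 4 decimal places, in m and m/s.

x = 0.8039, ẋ = 1.1239

phase 1: p=0.1200, T=0.437, ωT=1.386863, cosh=2.126067, sinh=1.876209; start (x,ẋ)=(0.000200, 0.496900) → end (x,ẋ)=(0.159061, 0.343113)
phase 2: p=0.2081, T=0.625, ωT=1.983500, cosh=3.702862, sinh=3.565275; start (x,ẋ)=(0.159061, 0.343113) → end (x,ẋ)=(0.411974, 0.715634)
phase 3: p=0.5128, T=0.518, ωT=1.643925, cosh=2.684331, sinh=2.491111; start (x,ẋ)=(0.411974, 0.715634) → end (x,ẋ)=(0.803884, 1.123886)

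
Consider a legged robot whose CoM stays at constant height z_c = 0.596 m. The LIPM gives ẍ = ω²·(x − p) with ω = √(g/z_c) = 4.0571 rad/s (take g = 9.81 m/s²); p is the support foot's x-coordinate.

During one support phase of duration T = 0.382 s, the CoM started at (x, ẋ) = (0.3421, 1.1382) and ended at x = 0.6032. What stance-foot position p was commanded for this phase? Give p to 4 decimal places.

ωT = 4.0571·0.382 = 1.549812; cosh(ωT) = 2.461437, sinh(ωT) = 2.249149
x(T) = p + (x₀−p)·cosh(ωT) + (ẋ₀/ω)·sinh(ωT) ⇒ p·(1 − cosh) = x(T) − x₀·cosh − (ẋ₀/ω)·sinh
numerator   = 0.6032 − (0.3421)·2.461437 − (1.1382/4.0571)·2.249149 = -0.869845
denominator = 1 − 2.461437 = -1.461437
p = -0.869845 / -1.461437 = 0.5952

p = 0.5952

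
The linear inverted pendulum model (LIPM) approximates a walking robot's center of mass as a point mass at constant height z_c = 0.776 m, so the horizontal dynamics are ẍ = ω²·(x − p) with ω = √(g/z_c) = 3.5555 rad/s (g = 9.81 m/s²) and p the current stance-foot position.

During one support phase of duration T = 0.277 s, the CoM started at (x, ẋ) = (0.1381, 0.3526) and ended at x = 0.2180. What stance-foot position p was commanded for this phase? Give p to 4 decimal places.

p = 0.2035

ωT = 3.5555·0.277 = 0.984874; cosh(ωT) = 1.525480, sinh(ωT) = 1.151993
x(T) = p + (x₀−p)·cosh(ωT) + (ẋ₀/ω)·sinh(ωT) ⇒ p·(1 − cosh) = x(T) − x₀·cosh − (ẋ₀/ω)·sinh
numerator   = 0.2180 − (0.1381)·1.525480 − (0.3526/3.5555)·1.151993 = -0.106912
denominator = 1 − 1.525480 = -0.525480
p = -0.106912 / -0.525480 = 0.2035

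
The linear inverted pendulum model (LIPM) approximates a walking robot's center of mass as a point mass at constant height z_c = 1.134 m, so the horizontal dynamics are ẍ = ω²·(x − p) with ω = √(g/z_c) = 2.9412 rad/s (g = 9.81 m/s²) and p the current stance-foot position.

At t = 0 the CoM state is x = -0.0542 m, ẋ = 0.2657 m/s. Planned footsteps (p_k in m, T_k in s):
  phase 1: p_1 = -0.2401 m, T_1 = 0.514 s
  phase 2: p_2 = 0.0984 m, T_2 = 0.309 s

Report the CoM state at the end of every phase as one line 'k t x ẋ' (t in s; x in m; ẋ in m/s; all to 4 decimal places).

phase 1: p=-0.2401, T=0.514, ωT=1.511777, cosh=2.377649, sinh=2.157132; start (x,ẋ)=(-0.054200, 0.265700) → end (x,ẋ)=(0.396774, 1.811194)
phase 2: p=0.0984, T=0.309, ωT=0.908831, cosh=1.442207, sinh=1.039212; start (x,ẋ)=(0.396774, 1.811194) → end (x,ẋ)=(1.168666, 3.524108)

1 0.5140 0.3968 1.8112
2 0.8230 1.1687 3.5241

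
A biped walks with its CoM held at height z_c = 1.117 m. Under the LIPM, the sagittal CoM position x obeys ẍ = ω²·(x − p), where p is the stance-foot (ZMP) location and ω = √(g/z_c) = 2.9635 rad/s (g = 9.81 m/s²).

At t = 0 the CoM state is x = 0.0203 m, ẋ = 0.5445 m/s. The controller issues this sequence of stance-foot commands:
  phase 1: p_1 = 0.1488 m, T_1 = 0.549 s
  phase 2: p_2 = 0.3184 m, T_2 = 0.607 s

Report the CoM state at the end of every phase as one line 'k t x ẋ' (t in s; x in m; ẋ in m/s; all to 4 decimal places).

phase 1: p=0.1488, T=0.549, ωT=1.626961, cosh=2.642458, sinh=2.445932; start (x,ẋ)=(0.020300, 0.544500) → end (x,ẋ)=(0.258649, 0.507384)
phase 2: p=0.3184, T=0.607, ωT=1.798844, cosh=3.104076, sinh=2.938586; start (x,ẋ)=(0.258649, 0.507384) → end (x,ẋ)=(0.636045, 1.054612)

1 0.5490 0.2586 0.5074
2 1.1560 0.6360 1.0546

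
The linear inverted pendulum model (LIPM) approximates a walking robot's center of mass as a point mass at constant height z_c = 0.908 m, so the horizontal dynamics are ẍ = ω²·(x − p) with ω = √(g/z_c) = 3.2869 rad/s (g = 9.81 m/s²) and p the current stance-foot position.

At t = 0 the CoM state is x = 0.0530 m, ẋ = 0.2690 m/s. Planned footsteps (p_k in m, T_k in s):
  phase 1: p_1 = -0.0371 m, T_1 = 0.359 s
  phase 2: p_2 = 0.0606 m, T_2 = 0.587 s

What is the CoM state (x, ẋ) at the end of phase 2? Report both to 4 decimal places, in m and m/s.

x = 1.6437, ẋ = 5.2490

phase 1: p=-0.0371, T=0.359, ωT=1.179997, cosh=1.780822, sinh=1.473543; start (x,ẋ)=(0.053000, 0.269000) → end (x,ẋ)=(0.243947, 0.915430)
phase 2: p=0.0606, T=0.587, ωT=1.929410, cosh=3.515341, sinh=3.370107; start (x,ẋ)=(0.243947, 0.915430) → end (x,ẋ)=(1.643731, 5.249021)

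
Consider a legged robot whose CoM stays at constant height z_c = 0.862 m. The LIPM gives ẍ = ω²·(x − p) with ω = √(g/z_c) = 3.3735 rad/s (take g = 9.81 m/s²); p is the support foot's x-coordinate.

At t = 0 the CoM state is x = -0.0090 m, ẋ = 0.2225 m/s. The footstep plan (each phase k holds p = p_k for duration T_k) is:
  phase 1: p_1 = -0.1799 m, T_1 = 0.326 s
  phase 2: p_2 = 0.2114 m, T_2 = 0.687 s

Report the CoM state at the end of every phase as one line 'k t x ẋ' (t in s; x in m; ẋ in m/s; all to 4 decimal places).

1 0.3260 0.1933 1.1410
2 1.0130 1.8185 5.5399

phase 1: p=-0.1799, T=0.326, ωT=1.099761, cosh=1.668199, sinh=1.335249; start (x,ẋ)=(-0.009000, 0.222500) → end (x,ẋ)=(0.193262, 1.140987)
phase 2: p=0.2114, T=0.687, ωT=2.317595, cosh=5.124868, sinh=5.026358; start (x,ẋ)=(0.193262, 1.140987) → end (x,ẋ)=(1.818462, 5.539850)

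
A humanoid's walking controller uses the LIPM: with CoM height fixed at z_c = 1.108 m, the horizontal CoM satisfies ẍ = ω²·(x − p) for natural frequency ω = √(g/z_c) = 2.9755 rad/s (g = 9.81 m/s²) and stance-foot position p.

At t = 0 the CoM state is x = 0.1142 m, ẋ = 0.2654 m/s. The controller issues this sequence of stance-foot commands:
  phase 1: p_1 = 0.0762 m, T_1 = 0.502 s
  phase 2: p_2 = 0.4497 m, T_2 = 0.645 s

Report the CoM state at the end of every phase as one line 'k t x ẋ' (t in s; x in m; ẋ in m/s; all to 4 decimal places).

phase 1: p=0.0762, T=0.502, ωT=1.493701, cosh=2.339044, sinh=2.114504; start (x,ẋ)=(0.114200, 0.265400) → end (x,ẋ)=(0.353687, 0.859867)
phase 2: p=0.4497, T=0.645, ωT=1.919197, cosh=3.481106, sinh=3.334381; start (x,ẋ)=(0.353687, 0.859867) → end (x,ẋ)=(1.079046, 2.040700)

1 0.5020 0.3537 0.8599
2 1.1470 1.0790 2.0407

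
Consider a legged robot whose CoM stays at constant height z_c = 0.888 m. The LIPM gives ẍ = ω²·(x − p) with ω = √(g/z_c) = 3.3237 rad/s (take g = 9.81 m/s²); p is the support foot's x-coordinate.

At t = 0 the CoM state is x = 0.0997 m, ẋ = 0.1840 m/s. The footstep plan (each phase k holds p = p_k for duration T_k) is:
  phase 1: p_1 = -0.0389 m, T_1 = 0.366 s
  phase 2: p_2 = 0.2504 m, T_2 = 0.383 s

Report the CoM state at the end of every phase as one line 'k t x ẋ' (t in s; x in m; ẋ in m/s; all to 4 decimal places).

phase 1: p=-0.0389, T=0.366, ωT=1.216474, cosh=1.835770, sinh=1.539497; start (x,ẋ)=(0.099700, 0.184000) → end (x,ẋ)=(0.300764, 1.046974)
phase 2: p=0.2504, T=0.383, ωT=1.272977, cosh=1.925733, sinh=1.645736; start (x,ẋ)=(0.300764, 1.046974) → end (x,ẋ)=(0.865799, 2.291680)

1 0.3660 0.3008 1.0470
2 0.7490 0.8658 2.2917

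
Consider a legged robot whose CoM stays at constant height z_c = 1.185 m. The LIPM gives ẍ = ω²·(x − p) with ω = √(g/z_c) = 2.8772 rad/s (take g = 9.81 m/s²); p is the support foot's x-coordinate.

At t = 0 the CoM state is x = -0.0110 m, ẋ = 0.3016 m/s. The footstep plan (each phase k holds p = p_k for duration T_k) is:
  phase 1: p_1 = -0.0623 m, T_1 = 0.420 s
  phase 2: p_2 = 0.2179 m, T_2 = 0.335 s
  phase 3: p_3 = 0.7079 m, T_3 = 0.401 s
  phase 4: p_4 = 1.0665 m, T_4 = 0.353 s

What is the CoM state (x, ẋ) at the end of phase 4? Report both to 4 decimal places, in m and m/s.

phase 1: p=-0.0623, T=0.420, ωT=1.208424, cosh=1.823436, sinh=1.524768; start (x,ẋ)=(-0.011000, 0.301600) → end (x,ẋ)=(0.191075, 0.775005)
phase 2: p=0.2179, T=0.335, ωT=0.963862, cosh=1.501610, sinh=1.120193; start (x,ẋ)=(0.191075, 0.775005) → end (x,ẋ)=(0.479355, 1.077296)
phase 3: p=0.7079, T=0.401, ωT=1.153757, cosh=1.742765, sinh=1.427316; start (x,ẋ)=(0.479355, 1.077296) → end (x,ẋ)=(0.844022, 0.938913)
phase 4: p=1.0665, T=0.353, ωT=1.015652, cosh=1.561664, sinh=1.199498; start (x,ẋ)=(0.844022, 0.938913) → end (x,ẋ)=(1.110495, 0.698453)

x = 1.1105, ẋ = 0.6985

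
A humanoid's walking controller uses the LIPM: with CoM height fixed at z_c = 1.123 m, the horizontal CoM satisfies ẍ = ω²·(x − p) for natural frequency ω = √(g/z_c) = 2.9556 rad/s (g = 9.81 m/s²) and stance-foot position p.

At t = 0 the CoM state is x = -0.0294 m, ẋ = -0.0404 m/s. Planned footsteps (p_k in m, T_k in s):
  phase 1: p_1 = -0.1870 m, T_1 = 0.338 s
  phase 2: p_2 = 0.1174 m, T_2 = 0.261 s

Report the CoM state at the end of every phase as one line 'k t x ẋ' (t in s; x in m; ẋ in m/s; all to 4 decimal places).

1 0.3380 0.0400 0.4844
2 0.5990 0.1551 0.4412

phase 1: p=-0.1870, T=0.338, ωT=0.998993, cosh=1.541898, sinh=1.173648; start (x,ẋ)=(-0.029400, -0.040400) → end (x,ẋ)=(0.039961, 0.484395)
phase 2: p=0.1174, T=0.261, ωT=0.771412, cosh=1.312589, sinh=0.850229; start (x,ẋ)=(0.039961, 0.484395) → end (x,ẋ)=(0.155098, 0.441211)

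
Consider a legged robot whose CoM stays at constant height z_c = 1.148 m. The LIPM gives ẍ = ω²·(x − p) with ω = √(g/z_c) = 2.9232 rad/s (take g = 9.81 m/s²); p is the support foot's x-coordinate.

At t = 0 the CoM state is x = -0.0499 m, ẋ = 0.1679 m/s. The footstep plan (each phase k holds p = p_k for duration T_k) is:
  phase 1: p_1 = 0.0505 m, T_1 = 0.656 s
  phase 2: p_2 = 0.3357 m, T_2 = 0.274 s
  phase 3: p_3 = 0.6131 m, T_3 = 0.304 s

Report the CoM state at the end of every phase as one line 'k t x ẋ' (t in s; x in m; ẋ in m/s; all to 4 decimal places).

1 0.6560 -0.1073 -0.3934
2 0.9300 -0.3768 -1.6781
3 1.2340 -1.3741 -5.3091

phase 1: p=0.0505, T=0.656, ωT=1.917619, cosh=3.475847, sinh=3.328891; start (x,ẋ)=(-0.049900, 0.167900) → end (x,ẋ)=(-0.107273, -0.393399)
phase 2: p=0.3357, T=0.274, ωT=0.800957, cosh=1.338285, sinh=0.889386; start (x,ẋ)=(-0.107273, -0.393399) → end (x,ẋ)=(-0.376817, -1.678146)
phase 3: p=0.6131, T=0.304, ωT=0.888653, cosh=1.421530, sinh=1.010321; start (x,ẋ)=(-0.376817, -1.678146) → end (x,ẋ)=(-1.374100, -5.309126)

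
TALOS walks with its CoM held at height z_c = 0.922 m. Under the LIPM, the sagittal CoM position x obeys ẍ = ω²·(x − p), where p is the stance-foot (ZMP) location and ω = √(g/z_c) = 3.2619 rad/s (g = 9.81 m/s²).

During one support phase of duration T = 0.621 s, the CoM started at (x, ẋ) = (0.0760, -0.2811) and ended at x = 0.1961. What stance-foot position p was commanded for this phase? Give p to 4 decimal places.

p = -0.0784

ωT = 3.2619·0.621 = 2.025640; cosh(ωT) = 3.856435, sinh(ωT) = 3.724526
x(T) = p + (x₀−p)·cosh(ωT) + (ẋ₀/ω)·sinh(ωT) ⇒ p·(1 − cosh) = x(T) − x₀·cosh − (ẋ₀/ω)·sinh
numerator   = 0.1961 − (0.0760)·3.856435 − (-0.2811/3.2619)·3.724526 = 0.223979
denominator = 1 − 3.856435 = -2.856435
p = 0.223979 / -2.856435 = -0.0784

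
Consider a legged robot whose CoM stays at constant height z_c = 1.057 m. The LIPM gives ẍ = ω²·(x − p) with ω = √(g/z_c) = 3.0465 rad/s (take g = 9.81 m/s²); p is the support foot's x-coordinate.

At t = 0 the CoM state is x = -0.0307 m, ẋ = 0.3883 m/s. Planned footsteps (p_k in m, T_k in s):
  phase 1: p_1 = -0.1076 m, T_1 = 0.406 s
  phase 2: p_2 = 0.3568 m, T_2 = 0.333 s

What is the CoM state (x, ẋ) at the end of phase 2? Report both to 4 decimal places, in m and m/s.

phase 1: p=-0.1076, T=0.406, ωT=1.236879, cosh=1.867567, sinh=1.577278; start (x,ẋ)=(-0.030700, 0.388300) → end (x,ẋ)=(0.237052, 1.094694)
phase 2: p=0.3568, T=0.333, ωT=1.014485, cosh=1.560265, sinh=1.197676; start (x,ẋ)=(0.237052, 1.094694) → end (x,ẋ)=(0.600321, 1.271088)

x = 0.6003, ẋ = 1.2711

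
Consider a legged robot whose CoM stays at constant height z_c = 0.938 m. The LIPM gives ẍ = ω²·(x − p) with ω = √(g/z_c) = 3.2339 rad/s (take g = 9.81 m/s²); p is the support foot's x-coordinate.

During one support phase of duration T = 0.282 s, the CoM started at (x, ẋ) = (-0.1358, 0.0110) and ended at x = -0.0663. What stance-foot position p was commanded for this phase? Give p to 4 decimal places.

ωT = 3.2339·0.282 = 0.911960; cosh(ωT) = 1.445466, sinh(ωT) = 1.043730
x(T) = p + (x₀−p)·cosh(ωT) + (ẋ₀/ω)·sinh(ωT) ⇒ p·(1 − cosh) = x(T) − x₀·cosh − (ẋ₀/ω)·sinh
numerator   = -0.0663 − (-0.1358)·1.445466 − (0.0110/3.2339)·1.043730 = 0.126444
denominator = 1 − 1.445466 = -0.445466
p = 0.126444 / -0.445466 = -0.2838

p = -0.2838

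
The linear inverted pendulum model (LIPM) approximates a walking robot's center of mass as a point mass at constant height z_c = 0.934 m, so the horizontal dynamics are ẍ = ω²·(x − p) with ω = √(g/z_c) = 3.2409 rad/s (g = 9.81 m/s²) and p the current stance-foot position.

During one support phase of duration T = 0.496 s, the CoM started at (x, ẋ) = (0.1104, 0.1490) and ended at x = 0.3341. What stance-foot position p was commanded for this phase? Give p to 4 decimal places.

ωT = 3.2409·0.496 = 1.607486; cosh(ωT) = 2.595321, sinh(ωT) = 2.394931
x(T) = p + (x₀−p)·cosh(ωT) + (ẋ₀/ω)·sinh(ωT) ⇒ p·(1 − cosh) = x(T) − x₀·cosh − (ẋ₀/ω)·sinh
numerator   = 0.3341 − (0.1104)·2.595321 − (0.1490/3.2409)·2.394931 = -0.062530
denominator = 1 − 2.595321 = -1.595321
p = -0.062530 / -1.595321 = 0.0392

p = 0.0392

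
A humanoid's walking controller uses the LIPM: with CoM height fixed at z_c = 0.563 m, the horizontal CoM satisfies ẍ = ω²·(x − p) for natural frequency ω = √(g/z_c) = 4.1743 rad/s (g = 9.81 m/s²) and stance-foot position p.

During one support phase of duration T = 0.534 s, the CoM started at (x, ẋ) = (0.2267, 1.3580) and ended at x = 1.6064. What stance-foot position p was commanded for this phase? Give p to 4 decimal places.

ωT = 4.1743·0.534 = 2.229076; cosh(ωT) = 4.699453, sinh(ωT) = 4.591826
x(T) = p + (x₀−p)·cosh(ωT) + (ẋ₀/ω)·sinh(ωT) ⇒ p·(1 − cosh) = x(T) − x₀·cosh − (ẋ₀/ω)·sinh
numerator   = 1.6064 − (0.2267)·4.699453 − (1.3580/4.1743)·4.591826 = -0.952797
denominator = 1 − 4.699453 = -3.699453
p = -0.952797 / -3.699453 = 0.2576

p = 0.2576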